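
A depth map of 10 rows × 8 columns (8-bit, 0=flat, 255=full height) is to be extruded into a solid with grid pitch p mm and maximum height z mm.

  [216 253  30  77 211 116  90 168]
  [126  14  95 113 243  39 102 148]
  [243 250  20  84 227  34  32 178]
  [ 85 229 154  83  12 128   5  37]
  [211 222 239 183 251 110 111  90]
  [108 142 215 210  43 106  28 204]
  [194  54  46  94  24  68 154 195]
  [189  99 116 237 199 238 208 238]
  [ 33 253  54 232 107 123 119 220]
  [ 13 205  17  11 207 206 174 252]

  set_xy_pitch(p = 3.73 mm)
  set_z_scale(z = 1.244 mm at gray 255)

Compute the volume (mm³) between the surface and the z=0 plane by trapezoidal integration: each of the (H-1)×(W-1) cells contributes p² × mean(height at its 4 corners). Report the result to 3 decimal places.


height_mm = gray/255 × 1.244; cell vol = 3.73² × mean(4 corners)
unit = 3.73² × 1.244 / (4×255) = 0.0169683 mm³ per gray-sum
row 0: Σ corner-gray over 7 cells = 3424  → 58.0994
row 1: Σ corner-gray over 7 cells = 3201  → 54.3155
row 2: Σ corner-gray over 7 cells = 3059  → 51.9060
row 3: Σ corner-gray over 7 cells = 3877  → 65.7860
row 4: Σ corner-gray over 7 cells = 4333  → 73.5236
row 5: Σ corner-gray over 7 cells = 3069  → 52.0757
row 6: Σ corner-gray over 7 cells = 3890  → 66.0066
row 7: Σ corner-gray over 7 cells = 4650  → 78.9025
row 8: Σ corner-gray over 7 cells = 3934  → 66.7532
Σ rows: total corner-gray = 33437  → 567.3684 mm³

567.368


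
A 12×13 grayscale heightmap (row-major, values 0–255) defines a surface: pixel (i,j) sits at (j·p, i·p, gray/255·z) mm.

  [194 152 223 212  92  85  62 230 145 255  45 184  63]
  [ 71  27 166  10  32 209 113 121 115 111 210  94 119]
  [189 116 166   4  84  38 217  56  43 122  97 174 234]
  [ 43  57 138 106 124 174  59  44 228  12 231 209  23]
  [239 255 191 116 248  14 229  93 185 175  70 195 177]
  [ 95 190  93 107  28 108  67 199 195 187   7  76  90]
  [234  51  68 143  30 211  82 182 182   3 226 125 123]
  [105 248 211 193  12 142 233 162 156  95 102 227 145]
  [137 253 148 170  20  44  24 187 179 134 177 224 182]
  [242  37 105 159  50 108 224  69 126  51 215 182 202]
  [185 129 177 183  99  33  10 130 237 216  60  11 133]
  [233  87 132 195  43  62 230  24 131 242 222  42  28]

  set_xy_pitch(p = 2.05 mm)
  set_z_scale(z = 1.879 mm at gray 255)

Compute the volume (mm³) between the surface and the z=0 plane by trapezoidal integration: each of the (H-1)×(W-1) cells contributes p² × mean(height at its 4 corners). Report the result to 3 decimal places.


531.109

height_mm = gray/255 × 1.879; cell vol = 2.05² × mean(4 corners)
unit = 2.05² × 1.879 / (4×255) = 0.00774166 mm³ per gray-sum
row 0: Σ corner-gray over 12 cells = 6233  → 48.2538
row 1: Σ corner-gray over 12 cells = 5263  → 40.7444
row 2: Σ corner-gray over 12 cells = 5487  → 42.4785
row 3: Σ corner-gray over 12 cells = 6788  → 52.5504
row 4: Σ corner-gray over 12 cells = 6657  → 51.5363
row 5: Σ corner-gray over 12 cells = 5662  → 43.8333
row 6: Σ corner-gray over 12 cells = 6775  → 52.4498
row 7: Σ corner-gray over 12 cells = 7251  → 56.1348
row 8: Σ corner-gray over 12 cells = 6535  → 50.5918
row 9: Σ corner-gray over 12 cells = 5984  → 46.3261
row 10: Σ corner-gray over 12 cells = 5969  → 46.2100
Σ rows: total corner-gray = 68604  → 531.1091 mm³


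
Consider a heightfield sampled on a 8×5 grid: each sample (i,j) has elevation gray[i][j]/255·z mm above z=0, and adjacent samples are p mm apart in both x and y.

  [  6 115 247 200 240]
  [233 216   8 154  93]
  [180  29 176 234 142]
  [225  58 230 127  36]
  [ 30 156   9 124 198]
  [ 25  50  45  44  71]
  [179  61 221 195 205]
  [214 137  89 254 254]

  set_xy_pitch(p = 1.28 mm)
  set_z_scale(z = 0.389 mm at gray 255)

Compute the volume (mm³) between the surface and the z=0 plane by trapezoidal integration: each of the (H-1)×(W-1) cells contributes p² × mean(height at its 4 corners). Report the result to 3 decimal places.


height_mm = gray/255 × 0.389; cell vol = 1.28² × mean(4 corners)
unit = 1.28² × 0.389 / (4×255) = 0.000624841 mm³ per gray-sum
row 0: Σ corner-gray over 4 cells = 2452  → 1.5321
row 1: Σ corner-gray over 4 cells = 2282  → 1.4259
row 2: Σ corner-gray over 4 cells = 2291  → 1.4315
row 3: Σ corner-gray over 4 cells = 1897  → 1.1853
row 4: Σ corner-gray over 4 cells = 1180  → 0.7373
row 5: Σ corner-gray over 4 cells = 1712  → 1.0697
row 6: Σ corner-gray over 4 cells = 2766  → 1.7283
Σ rows: total corner-gray = 14580  → 9.1102 mm³

9.110


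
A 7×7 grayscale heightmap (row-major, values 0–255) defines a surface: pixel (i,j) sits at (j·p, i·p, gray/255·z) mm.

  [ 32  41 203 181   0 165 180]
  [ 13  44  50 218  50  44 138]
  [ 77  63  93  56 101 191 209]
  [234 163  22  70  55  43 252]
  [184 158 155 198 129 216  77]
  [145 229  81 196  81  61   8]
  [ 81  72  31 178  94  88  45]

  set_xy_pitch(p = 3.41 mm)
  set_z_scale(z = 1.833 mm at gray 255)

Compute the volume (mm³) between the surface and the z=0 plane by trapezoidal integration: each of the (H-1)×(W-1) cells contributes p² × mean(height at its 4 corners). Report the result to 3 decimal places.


height_mm = gray/255 × 1.833; cell vol = 3.41² × mean(4 corners)
unit = 3.41² × 1.833 / (4×255) = 0.0208964 mm³ per gray-sum
row 0: Σ corner-gray over 6 cells = 2355  → 49.2110
row 1: Σ corner-gray over 6 cells = 2257  → 47.1631
row 2: Σ corner-gray over 6 cells = 2486  → 51.9484
row 3: Σ corner-gray over 6 cells = 3165  → 66.1370
row 4: Σ corner-gray over 6 cells = 3422  → 71.5074
row 5: Σ corner-gray over 6 cells = 2501  → 52.2618
Σ rows: total corner-gray = 16186  → 338.2288 mm³

338.229


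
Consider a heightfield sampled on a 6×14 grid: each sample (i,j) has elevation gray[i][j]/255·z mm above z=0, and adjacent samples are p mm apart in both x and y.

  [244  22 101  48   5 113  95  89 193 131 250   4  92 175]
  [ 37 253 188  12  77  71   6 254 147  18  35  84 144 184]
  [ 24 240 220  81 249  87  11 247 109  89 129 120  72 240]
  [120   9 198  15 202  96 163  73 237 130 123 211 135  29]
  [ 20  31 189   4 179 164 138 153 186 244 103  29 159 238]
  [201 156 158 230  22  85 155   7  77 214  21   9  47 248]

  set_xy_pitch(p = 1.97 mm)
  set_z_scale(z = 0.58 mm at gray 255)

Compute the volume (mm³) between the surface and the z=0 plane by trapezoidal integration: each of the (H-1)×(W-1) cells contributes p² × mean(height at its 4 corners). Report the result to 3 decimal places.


70.079

height_mm = gray/255 × 0.58; cell vol = 1.97² × mean(4 corners)
unit = 1.97² × 0.58 / (4×255) = 0.00220679 mm³ per gray-sum
row 0: Σ corner-gray over 13 cells = 5504  → 12.1462
row 1: Σ corner-gray over 13 cells = 6371  → 14.0594
row 2: Σ corner-gray over 13 cells = 6905  → 15.2379
row 3: Σ corner-gray over 13 cells = 6749  → 14.8936
row 4: Σ corner-gray over 13 cells = 6227  → 13.7417
Σ rows: total corner-gray = 31756  → 70.0787 mm³


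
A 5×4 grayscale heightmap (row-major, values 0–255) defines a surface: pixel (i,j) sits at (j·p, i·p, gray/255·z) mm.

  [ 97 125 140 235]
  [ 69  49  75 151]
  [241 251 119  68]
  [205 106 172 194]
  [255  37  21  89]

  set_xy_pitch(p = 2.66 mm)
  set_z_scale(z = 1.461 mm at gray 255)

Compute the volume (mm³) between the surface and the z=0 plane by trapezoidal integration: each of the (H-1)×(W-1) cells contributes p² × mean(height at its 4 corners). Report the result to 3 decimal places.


height_mm = gray/255 × 1.461; cell vol = 2.66² × mean(4 corners)
unit = 2.66² × 1.461 / (4×255) = 0.0101348 mm³ per gray-sum
row 0: Σ corner-gray over 3 cells = 1330  → 13.4792
row 1: Σ corner-gray over 3 cells = 1517  → 15.3744
row 2: Σ corner-gray over 3 cells = 2004  → 20.3101
row 3: Σ corner-gray over 3 cells = 1415  → 14.3407
Σ rows: total corner-gray = 6266  → 63.5044 mm³

63.504


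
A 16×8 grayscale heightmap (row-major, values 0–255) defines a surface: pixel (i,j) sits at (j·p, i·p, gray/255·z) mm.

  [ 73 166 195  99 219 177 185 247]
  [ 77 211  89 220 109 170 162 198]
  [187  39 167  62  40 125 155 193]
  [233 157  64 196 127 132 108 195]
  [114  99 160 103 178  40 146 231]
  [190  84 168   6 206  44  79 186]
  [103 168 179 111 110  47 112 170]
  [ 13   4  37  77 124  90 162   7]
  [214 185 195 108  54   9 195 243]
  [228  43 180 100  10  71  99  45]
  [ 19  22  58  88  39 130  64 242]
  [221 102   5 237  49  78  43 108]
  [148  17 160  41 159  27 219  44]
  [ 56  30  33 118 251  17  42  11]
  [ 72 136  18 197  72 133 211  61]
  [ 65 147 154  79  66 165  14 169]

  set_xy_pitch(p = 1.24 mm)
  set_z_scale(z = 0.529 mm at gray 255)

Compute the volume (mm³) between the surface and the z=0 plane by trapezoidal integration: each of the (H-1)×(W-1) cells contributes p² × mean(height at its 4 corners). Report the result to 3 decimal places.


37.601

height_mm = gray/255 × 0.529; cell vol = 1.24² × mean(4 corners)
unit = 1.24² × 0.529 / (4×255) = 0.000797442 mm³ per gray-sum
row 0: Σ corner-gray over 7 cells = 4599  → 3.6674
row 1: Σ corner-gray over 7 cells = 3753  → 2.9928
row 2: Σ corner-gray over 7 cells = 3552  → 2.8325
row 3: Σ corner-gray over 7 cells = 3793  → 3.0247
row 4: Σ corner-gray over 7 cells = 3347  → 2.6690
row 5: Σ corner-gray over 7 cells = 3277  → 2.6132
row 6: Σ corner-gray over 7 cells = 2735  → 2.1810
row 7: Σ corner-gray over 7 cells = 2957  → 2.3580
row 8: Σ corner-gray over 7 cells = 3228  → 2.5741
row 9: Σ corner-gray over 7 cells = 2342  → 1.8676
row 10: Σ corner-gray over 7 cells = 2420  → 1.9298
row 11: Σ corner-gray over 7 cells = 2795  → 2.2288
row 12: Σ corner-gray over 7 cells = 2487  → 1.9832
row 13: Σ corner-gray over 7 cells = 2716  → 2.1659
row 14: Σ corner-gray over 7 cells = 3151  → 2.5127
Σ rows: total corner-gray = 47152  → 37.6010 mm³


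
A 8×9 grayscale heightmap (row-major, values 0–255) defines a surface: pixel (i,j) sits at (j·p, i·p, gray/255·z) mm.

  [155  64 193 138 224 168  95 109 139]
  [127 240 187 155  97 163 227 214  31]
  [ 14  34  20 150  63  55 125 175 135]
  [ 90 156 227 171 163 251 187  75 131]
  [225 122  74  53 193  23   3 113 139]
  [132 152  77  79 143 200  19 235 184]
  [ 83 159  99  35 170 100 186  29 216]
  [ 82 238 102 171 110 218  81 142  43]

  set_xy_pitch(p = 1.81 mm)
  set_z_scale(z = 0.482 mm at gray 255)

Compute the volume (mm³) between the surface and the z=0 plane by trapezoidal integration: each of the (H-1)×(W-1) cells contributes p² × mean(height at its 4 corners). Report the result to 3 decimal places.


45.104

height_mm = gray/255 × 0.482; cell vol = 1.81² × mean(4 corners)
unit = 1.81² × 0.482 / (4×255) = 0.00154812 mm³ per gray-sum
row 0: Σ corner-gray over 8 cells = 5000  → 7.7406
row 1: Σ corner-gray over 8 cells = 4117  → 6.3736
row 2: Σ corner-gray over 8 cells = 4074  → 6.3070
row 3: Σ corner-gray over 8 cells = 4207  → 6.5129
row 4: Σ corner-gray over 8 cells = 3652  → 5.6537
row 5: Σ corner-gray over 8 cells = 3981  → 6.1631
row 6: Σ corner-gray over 8 cells = 4104  → 6.3535
Σ rows: total corner-gray = 29135  → 45.1044 mm³


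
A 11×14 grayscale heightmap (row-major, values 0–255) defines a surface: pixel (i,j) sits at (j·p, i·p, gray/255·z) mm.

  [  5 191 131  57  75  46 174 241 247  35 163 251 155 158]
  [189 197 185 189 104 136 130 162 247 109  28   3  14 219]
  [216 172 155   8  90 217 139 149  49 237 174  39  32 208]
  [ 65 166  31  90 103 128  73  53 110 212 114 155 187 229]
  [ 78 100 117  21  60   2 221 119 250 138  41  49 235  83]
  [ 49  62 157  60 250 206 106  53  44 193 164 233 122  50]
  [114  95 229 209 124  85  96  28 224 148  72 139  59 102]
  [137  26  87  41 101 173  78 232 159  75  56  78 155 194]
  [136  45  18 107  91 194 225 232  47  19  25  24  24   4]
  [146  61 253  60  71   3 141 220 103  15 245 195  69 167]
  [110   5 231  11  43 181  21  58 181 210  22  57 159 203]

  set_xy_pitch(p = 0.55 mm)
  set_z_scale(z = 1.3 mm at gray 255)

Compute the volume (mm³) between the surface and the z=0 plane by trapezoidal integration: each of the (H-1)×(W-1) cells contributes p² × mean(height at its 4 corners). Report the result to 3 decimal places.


23.796

height_mm = gray/255 × 1.3; cell vol = 0.55² × mean(4 corners)
unit = 0.55² × 1.3 / (4×255) = 0.000385539 mm³ per gray-sum
row 0: Σ corner-gray over 13 cells = 7111  → 2.7416
row 1: Σ corner-gray over 13 cells = 6762  → 2.6070
row 2: Σ corner-gray over 13 cells = 6484  → 2.4998
row 3: Σ corner-gray over 13 cells = 6005  → 2.3152
row 4: Σ corner-gray over 13 cells = 6266  → 2.4158
row 5: Σ corner-gray over 13 cells = 6631  → 2.5565
row 6: Σ corner-gray over 13 cells = 6085  → 2.3460
row 7: Σ corner-gray over 13 cells = 5095  → 1.9643
row 8: Σ corner-gray over 13 cells = 5427  → 2.0923
row 9: Σ corner-gray over 13 cells = 5856  → 2.2577
Σ rows: total corner-gray = 61722  → 23.7963 mm³


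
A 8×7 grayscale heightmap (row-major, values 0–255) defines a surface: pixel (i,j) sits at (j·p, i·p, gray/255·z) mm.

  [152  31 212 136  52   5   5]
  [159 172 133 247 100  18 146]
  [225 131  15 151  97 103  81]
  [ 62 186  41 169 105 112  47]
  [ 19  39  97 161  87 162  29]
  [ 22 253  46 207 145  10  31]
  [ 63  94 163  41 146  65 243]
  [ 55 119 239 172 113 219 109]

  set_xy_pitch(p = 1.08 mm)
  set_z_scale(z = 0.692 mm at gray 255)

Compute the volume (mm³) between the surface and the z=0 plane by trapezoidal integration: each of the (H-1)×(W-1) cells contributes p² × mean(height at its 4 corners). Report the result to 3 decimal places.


height_mm = gray/255 × 0.692; cell vol = 1.08² × mean(4 corners)
unit = 1.08² × 0.692 / (4×255) = 0.000791322 mm³ per gray-sum
row 0: Σ corner-gray over 6 cells = 2674  → 2.1160
row 1: Σ corner-gray over 6 cells = 2945  → 2.3304
row 2: Σ corner-gray over 6 cells = 2635  → 2.0851
row 3: Σ corner-gray over 6 cells = 2475  → 1.9585
row 4: Σ corner-gray over 6 cells = 2515  → 1.9902
row 5: Σ corner-gray over 6 cells = 2699  → 2.1358
row 6: Σ corner-gray over 6 cells = 3212  → 2.5417
Σ rows: total corner-gray = 19155  → 15.1578 mm³

15.158


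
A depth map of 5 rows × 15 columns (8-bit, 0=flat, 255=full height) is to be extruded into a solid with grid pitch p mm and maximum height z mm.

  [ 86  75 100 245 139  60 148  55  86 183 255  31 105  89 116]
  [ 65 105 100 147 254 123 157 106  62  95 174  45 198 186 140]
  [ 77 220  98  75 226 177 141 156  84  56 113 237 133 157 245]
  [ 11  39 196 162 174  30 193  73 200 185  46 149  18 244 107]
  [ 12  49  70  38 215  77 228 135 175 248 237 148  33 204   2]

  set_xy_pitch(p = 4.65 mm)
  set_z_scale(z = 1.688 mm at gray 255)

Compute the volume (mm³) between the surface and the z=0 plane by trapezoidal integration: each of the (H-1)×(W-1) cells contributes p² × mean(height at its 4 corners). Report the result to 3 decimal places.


height_mm = gray/255 × 1.688; cell vol = 4.65² × mean(4 corners)
unit = 4.65² × 1.688 / (4×255) = 0.0357831 mm³ per gray-sum
row 0: Σ corner-gray over 14 cells = 7053  → 252.3783
row 1: Σ corner-gray over 14 cells = 7777  → 278.2853
row 2: Σ corner-gray over 14 cells = 7604  → 272.0948
row 3: Σ corner-gray over 14 cells = 7264  → 259.9286
Σ rows: total corner-gray = 29698  → 1062.6870 mm³

1062.687


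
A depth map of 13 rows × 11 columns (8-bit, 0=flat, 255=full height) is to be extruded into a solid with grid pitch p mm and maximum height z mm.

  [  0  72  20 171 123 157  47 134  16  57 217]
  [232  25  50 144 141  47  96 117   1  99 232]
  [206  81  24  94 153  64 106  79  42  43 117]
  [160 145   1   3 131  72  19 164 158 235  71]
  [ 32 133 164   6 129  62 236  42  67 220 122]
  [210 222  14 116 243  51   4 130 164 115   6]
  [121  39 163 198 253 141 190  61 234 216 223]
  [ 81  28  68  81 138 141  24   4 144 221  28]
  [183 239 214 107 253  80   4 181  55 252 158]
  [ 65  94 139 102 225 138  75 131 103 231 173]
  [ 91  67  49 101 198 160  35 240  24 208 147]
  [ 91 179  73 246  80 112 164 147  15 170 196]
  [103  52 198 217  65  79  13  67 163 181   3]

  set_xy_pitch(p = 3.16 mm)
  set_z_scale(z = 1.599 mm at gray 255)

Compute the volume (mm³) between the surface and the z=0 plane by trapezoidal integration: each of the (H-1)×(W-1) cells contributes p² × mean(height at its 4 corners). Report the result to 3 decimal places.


886.402

height_mm = gray/255 × 1.599; cell vol = 3.16² × mean(4 corners)
unit = 3.16² × 1.599 / (4×255) = 0.0156539 mm³ per gray-sum
row 0: Σ corner-gray over 10 cells = 3715  → 58.1542
row 1: Σ corner-gray over 10 cells = 3599  → 56.3384
row 2: Σ corner-gray over 10 cells = 3782  → 59.2030
row 3: Σ corner-gray over 10 cells = 4359  → 68.2353
row 4: Σ corner-gray over 10 cells = 4606  → 72.1018
row 5: Σ corner-gray over 10 cells = 5668  → 88.7263
row 6: Σ corner-gray over 10 cells = 5141  → 80.4767
row 7: Σ corner-gray over 10 cells = 4918  → 76.9859
row 8: Σ corner-gray over 10 cells = 5825  → 91.1839
row 9: Σ corner-gray over 10 cells = 5116  → 80.0853
row 10: Σ corner-gray over 10 cells = 5061  → 79.2244
row 11: Σ corner-gray over 10 cells = 4835  → 75.6866
Σ rows: total corner-gray = 56625  → 886.4019 mm³


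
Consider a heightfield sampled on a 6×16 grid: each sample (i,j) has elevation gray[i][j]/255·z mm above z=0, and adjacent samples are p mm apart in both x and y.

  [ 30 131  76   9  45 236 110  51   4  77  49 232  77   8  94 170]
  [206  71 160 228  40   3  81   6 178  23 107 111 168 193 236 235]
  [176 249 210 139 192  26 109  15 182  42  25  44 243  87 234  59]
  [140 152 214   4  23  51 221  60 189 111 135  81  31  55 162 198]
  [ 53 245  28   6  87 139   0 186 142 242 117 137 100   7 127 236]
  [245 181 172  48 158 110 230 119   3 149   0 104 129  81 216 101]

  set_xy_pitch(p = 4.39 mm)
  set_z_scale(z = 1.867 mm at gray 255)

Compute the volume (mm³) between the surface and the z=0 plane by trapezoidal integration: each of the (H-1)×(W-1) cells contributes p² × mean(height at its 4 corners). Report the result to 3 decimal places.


1226.388

height_mm = gray/255 × 1.867; cell vol = 4.39² × mean(4 corners)
unit = 4.39² × 1.867 / (4×255) = 0.0352755 mm³ per gray-sum
row 0: Σ corner-gray over 15 cells = 6249  → 220.4366
row 1: Σ corner-gray over 15 cells = 7480  → 263.8607
row 2: Σ corner-gray over 15 cells = 7145  → 252.0435
row 3: Σ corner-gray over 15 cells = 6731  → 237.4394
row 4: Σ corner-gray over 15 cells = 7161  → 252.6079
Σ rows: total corner-gray = 34766  → 1226.3881 mm³


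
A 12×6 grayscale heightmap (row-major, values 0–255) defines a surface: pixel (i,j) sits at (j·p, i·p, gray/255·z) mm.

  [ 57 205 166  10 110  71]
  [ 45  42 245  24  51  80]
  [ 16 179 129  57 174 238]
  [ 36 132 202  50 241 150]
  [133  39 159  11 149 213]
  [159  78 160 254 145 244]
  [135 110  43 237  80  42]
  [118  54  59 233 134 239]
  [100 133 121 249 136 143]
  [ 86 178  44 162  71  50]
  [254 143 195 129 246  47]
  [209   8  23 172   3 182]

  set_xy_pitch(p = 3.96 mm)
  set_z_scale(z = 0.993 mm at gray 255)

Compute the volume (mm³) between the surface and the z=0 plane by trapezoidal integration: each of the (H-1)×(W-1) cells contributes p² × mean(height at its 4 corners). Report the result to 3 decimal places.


height_mm = gray/255 × 0.993; cell vol = 3.96² × mean(4 corners)
unit = 3.96² × 0.993 / (4×255) = 0.0152665 mm³ per gray-sum
row 0: Σ corner-gray over 5 cells = 1959  → 29.9071
row 1: Σ corner-gray over 5 cells = 2181  → 33.2962
row 2: Σ corner-gray over 5 cells = 2768  → 42.2577
row 3: Σ corner-gray over 5 cells = 2498  → 38.1357
row 4: Σ corner-gray over 5 cells = 2739  → 41.8149
row 5: Σ corner-gray over 5 cells = 2794  → 42.6546
row 6: Σ corner-gray over 5 cells = 2434  → 37.1587
row 7: Σ corner-gray over 5 cells = 2838  → 43.3263
row 8: Σ corner-gray over 5 cells = 2567  → 39.1891
row 9: Σ corner-gray over 5 cells = 2773  → 42.3340
row 10: Σ corner-gray over 5 cells = 2530  → 38.6242
Σ rows: total corner-gray = 28081  → 428.6986 mm³

428.699


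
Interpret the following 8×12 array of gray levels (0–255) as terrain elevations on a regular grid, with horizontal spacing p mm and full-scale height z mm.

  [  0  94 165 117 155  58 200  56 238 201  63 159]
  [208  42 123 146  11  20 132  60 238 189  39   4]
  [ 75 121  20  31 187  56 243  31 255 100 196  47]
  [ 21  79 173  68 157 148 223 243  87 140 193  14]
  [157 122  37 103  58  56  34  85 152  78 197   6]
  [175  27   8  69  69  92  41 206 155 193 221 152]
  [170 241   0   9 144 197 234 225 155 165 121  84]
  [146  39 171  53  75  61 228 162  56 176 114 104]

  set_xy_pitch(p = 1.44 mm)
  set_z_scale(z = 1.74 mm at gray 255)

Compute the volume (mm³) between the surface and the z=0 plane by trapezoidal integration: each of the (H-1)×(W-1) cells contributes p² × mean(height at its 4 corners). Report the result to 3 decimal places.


129.392

height_mm = gray/255 × 1.74; cell vol = 1.44² × mean(4 corners)
unit = 1.44² × 1.74 / (4×255) = 0.00353732 mm³ per gray-sum
row 0: Σ corner-gray over 11 cells = 5065  → 17.9165
row 1: Σ corner-gray over 11 cells = 4814  → 17.0286
row 2: Σ corner-gray over 11 cells = 5659  → 20.0177
row 3: Σ corner-gray over 11 cells = 5064  → 17.9130
row 4: Σ corner-gray over 11 cells = 4496  → 15.9038
row 5: Σ corner-gray over 11 cells = 5725  → 20.2511
row 6: Σ corner-gray over 11 cells = 5756  → 20.3608
Σ rows: total corner-gray = 36579  → 129.3915 mm³


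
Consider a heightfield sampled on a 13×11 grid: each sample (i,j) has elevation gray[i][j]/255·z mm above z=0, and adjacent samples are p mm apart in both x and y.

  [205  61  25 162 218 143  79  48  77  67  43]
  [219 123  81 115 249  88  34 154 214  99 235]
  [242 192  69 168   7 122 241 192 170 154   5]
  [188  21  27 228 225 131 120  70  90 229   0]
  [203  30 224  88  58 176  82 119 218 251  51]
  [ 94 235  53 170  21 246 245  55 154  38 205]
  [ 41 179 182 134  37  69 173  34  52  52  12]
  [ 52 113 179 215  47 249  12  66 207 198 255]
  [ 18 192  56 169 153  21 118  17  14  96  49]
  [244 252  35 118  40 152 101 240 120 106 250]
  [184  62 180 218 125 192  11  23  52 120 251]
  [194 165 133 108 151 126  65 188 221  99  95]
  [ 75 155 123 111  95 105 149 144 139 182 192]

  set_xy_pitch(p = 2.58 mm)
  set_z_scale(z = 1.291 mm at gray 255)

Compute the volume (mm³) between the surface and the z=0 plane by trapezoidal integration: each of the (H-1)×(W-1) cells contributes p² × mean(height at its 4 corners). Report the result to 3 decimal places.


height_mm = gray/255 × 1.291; cell vol = 2.58² × mean(4 corners)
unit = 2.58² × 1.291 / (4×255) = 0.00842491 mm³ per gray-sum
row 0: Σ corner-gray over 10 cells = 4776  → 40.2374
row 1: Σ corner-gray over 10 cells = 5645  → 47.5586
row 2: Σ corner-gray over 10 cells = 5347  → 45.0480
row 3: Σ corner-gray over 10 cells = 5216  → 43.9444
row 4: Σ corner-gray over 10 cells = 5479  → 46.1601
row 5: Σ corner-gray over 10 cells = 4610  → 38.8389
row 6: Σ corner-gray over 10 cells = 4756  → 40.0689
row 7: Σ corner-gray over 10 cells = 4618  → 38.9063
row 8: Σ corner-gray over 10 cells = 4561  → 38.4260
row 9: Σ corner-gray over 10 cells = 5223  → 44.0033
row 10: Σ corner-gray over 10 cells = 5202  → 43.8264
row 11: Σ corner-gray over 10 cells = 5474  → 46.1180
Σ rows: total corner-gray = 60907  → 513.1362 mm³

513.136


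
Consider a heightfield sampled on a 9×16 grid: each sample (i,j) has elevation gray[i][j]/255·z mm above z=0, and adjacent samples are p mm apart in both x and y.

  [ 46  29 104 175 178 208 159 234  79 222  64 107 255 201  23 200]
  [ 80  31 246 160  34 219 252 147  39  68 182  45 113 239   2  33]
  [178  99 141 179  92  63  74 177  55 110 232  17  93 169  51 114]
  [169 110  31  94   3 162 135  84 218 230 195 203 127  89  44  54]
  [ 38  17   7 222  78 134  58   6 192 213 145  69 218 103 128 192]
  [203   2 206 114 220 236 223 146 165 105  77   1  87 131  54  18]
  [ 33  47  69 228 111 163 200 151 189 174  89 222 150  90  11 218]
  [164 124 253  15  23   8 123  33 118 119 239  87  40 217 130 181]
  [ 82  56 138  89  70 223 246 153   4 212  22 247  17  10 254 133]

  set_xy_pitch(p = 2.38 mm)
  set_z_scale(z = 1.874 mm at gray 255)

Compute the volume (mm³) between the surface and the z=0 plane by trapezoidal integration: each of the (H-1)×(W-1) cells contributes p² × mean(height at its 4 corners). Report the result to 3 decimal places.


610.940

height_mm = gray/255 × 1.874; cell vol = 2.38² × mean(4 corners)
unit = 2.38² × 1.874 / (4×255) = 0.0104069 mm³ per gray-sum
row 0: Σ corner-gray over 15 cells = 7989  → 83.1411
row 1: Σ corner-gray over 15 cells = 7063  → 73.5043
row 2: Σ corner-gray over 15 cells = 7069  → 73.5667
row 3: Σ corner-gray over 15 cells = 7083  → 73.7124
row 4: Σ corner-gray over 15 cells = 7165  → 74.5658
row 5: Σ corner-gray over 15 cells = 7794  → 81.1117
row 6: Σ corner-gray over 15 cells = 7442  → 77.4485
row 7: Σ corner-gray over 15 cells = 7100  → 73.8893
Σ rows: total corner-gray = 58705  → 610.9398 mm³


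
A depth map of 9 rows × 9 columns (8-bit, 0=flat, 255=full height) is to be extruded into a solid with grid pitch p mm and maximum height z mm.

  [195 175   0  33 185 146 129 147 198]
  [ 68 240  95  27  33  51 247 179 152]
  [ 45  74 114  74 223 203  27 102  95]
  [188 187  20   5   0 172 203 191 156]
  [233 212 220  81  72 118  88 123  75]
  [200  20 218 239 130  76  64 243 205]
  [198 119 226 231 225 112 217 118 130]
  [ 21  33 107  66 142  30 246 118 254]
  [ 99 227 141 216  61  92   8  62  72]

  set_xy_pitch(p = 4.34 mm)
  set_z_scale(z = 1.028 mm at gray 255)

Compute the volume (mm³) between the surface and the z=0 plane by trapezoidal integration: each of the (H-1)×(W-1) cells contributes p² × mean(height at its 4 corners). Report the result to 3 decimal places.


height_mm = gray/255 × 1.028; cell vol = 4.34² × mean(4 corners)
unit = 4.34² × 1.028 / (4×255) = 0.0189833 mm³ per gray-sum
row 0: Σ corner-gray over 8 cells = 3987  → 75.6865
row 1: Σ corner-gray over 8 cells = 3738  → 70.9597
row 2: Σ corner-gray over 8 cells = 3674  → 69.7448
row 3: Σ corner-gray over 8 cells = 4036  → 76.6167
row 4: Σ corner-gray over 8 cells = 4521  → 85.8236
row 5: Σ corner-gray over 8 cells = 5209  → 98.8842
row 6: Σ corner-gray over 8 cells = 4583  → 87.0006
row 7: Σ corner-gray over 8 cells = 3544  → 67.2769
Σ rows: total corner-gray = 33292  → 631.9930 mm³

631.993


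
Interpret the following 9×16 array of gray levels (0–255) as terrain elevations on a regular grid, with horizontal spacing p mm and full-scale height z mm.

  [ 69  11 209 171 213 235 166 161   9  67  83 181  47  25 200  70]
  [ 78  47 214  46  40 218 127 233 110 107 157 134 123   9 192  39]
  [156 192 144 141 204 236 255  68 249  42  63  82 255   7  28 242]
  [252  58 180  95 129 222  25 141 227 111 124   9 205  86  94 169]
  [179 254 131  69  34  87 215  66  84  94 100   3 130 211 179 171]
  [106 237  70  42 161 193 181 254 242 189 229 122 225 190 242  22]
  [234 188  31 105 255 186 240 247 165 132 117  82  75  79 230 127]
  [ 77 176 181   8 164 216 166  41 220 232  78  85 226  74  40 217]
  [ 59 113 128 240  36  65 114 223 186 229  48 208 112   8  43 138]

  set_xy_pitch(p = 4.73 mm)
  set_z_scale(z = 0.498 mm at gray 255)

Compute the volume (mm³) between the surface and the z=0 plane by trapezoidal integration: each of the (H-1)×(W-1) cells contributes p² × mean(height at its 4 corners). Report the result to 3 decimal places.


height_mm = gray/255 × 0.498; cell vol = 4.73² × mean(4 corners)
unit = 4.73² × 0.498 / (4×255) = 0.0109232 mm³ per gray-sum
row 0: Σ corner-gray over 15 cells = 7326  → 80.0237
row 1: Σ corner-gray over 15 cells = 7961  → 86.9599
row 2: Σ corner-gray over 15 cells = 8163  → 89.1664
row 3: Σ corner-gray over 15 cells = 7497  → 81.8915
row 4: Σ corner-gray over 15 cells = 8946  → 97.7193
row 5: Σ corner-gray over 15 cells = 9907  → 108.2165
row 6: Σ corner-gray over 15 cells = 8733  → 95.3926
row 7: Σ corner-gray over 15 cells = 7811  → 85.3214
Σ rows: total corner-gray = 66344  → 724.6914 mm³

724.691


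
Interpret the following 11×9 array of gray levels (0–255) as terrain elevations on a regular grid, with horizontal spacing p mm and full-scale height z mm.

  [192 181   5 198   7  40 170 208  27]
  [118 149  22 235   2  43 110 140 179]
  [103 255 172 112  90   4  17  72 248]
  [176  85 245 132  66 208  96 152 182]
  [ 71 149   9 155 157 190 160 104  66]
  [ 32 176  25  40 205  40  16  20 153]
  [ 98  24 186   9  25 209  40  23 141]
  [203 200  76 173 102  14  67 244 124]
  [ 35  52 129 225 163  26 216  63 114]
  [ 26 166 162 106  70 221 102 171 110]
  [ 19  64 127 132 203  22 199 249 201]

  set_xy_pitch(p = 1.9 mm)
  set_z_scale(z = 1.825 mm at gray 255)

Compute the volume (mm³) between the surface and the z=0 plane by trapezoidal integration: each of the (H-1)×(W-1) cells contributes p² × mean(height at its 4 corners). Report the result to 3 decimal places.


238.178

height_mm = gray/255 × 1.825; cell vol = 1.9² × mean(4 corners)
unit = 1.9² × 1.825 / (4×255) = 0.00645907 mm³ per gray-sum
row 0: Σ corner-gray over 8 cells = 3536  → 22.8393
row 1: Σ corner-gray over 8 cells = 3494  → 22.5680
row 2: Σ corner-gray over 8 cells = 4121  → 26.6178
row 3: Σ corner-gray over 8 cells = 4311  → 27.8450
row 4: Σ corner-gray over 8 cells = 3214  → 20.7594
row 5: Σ corner-gray over 8 cells = 2500  → 16.1477
row 6: Σ corner-gray over 8 cells = 3350  → 21.6379
row 7: Σ corner-gray over 8 cells = 3976  → 25.6813
row 8: Σ corner-gray over 8 cells = 4029  → 26.0236
row 9: Σ corner-gray over 8 cells = 4344  → 28.0582
Σ rows: total corner-gray = 36875  → 238.1782 mm³


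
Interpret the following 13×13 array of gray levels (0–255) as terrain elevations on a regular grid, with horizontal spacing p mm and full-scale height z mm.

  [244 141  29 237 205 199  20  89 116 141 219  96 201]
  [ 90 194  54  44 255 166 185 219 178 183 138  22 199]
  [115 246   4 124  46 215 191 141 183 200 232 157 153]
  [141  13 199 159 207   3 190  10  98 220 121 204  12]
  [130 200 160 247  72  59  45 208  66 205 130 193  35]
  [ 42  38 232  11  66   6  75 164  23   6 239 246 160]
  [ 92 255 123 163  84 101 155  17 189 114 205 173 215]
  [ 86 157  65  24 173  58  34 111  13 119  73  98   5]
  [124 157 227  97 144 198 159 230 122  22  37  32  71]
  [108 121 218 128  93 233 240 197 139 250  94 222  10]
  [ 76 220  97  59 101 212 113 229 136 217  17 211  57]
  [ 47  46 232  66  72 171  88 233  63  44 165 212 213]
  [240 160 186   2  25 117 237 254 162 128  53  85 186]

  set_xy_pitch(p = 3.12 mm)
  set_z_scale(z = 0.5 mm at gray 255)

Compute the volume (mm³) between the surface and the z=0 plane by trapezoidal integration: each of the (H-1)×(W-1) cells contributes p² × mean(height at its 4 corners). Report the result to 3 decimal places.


height_mm = gray/255 × 0.5; cell vol = 3.12² × mean(4 corners)
unit = 3.12² × 0.5 / (4×255) = 0.00477176 mm³ per gray-sum
row 0: Σ corner-gray over 12 cells = 6994  → 33.3737
row 1: Σ corner-gray over 12 cells = 7311  → 34.8864
row 2: Σ corner-gray over 12 cells = 6747  → 32.1951
row 3: Σ corner-gray over 12 cells = 6336  → 30.2339
row 4: Σ corner-gray over 12 cells = 5749  → 27.4329
row 5: Σ corner-gray over 12 cells = 5879  → 28.0532
row 6: Σ corner-gray over 12 cells = 5406  → 25.7962
row 7: Σ corner-gray over 12 cells = 4986  → 23.7920
row 8: Σ corner-gray over 12 cells = 7033  → 33.5598
row 9: Σ corner-gray over 12 cells = 7345  → 35.0486
row 10: Σ corner-gray over 12 cells = 6401  → 30.5441
row 11: Σ corner-gray over 12 cells = 6288  → 30.0049
Σ rows: total corner-gray = 76475  → 364.9207 mm³

364.921


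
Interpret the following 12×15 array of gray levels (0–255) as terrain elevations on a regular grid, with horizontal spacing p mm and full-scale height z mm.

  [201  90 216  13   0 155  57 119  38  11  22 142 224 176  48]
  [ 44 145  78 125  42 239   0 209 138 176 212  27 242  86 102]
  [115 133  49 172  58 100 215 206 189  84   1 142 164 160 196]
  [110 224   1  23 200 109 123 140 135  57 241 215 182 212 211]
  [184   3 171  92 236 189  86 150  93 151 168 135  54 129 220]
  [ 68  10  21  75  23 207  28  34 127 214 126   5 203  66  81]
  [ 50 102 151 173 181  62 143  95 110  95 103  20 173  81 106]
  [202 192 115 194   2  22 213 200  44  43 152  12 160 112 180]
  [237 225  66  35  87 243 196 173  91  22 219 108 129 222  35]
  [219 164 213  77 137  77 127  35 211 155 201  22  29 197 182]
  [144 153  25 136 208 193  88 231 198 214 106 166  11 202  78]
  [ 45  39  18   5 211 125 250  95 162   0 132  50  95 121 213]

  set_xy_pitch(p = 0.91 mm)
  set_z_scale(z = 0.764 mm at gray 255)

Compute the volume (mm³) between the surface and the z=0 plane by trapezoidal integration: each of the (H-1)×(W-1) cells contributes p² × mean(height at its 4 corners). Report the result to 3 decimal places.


47.596

height_mm = gray/255 × 0.764; cell vol = 0.91² × mean(4 corners)
unit = 0.91² × 0.764 / (4×255) = 0.000620263 mm³ per gray-sum
row 0: Σ corner-gray over 14 cells = 6359  → 3.9443
row 1: Σ corner-gray over 14 cells = 7241  → 4.4913
row 2: Σ corner-gray over 14 cells = 7702  → 4.7773
row 3: Σ corner-gray over 14 cells = 7763  → 4.8151
row 4: Σ corner-gray over 14 cells = 6145  → 3.8115
row 5: Σ corner-gray over 14 cells = 5561  → 3.4493
row 6: Σ corner-gray over 14 cells = 6438  → 3.9933
row 7: Σ corner-gray over 14 cells = 7208  → 4.4709
row 8: Σ corner-gray over 14 cells = 7595  → 4.7109
row 9: Σ corner-gray over 14 cells = 7775  → 4.8225
row 10: Σ corner-gray over 14 cells = 6948  → 4.3096
Σ rows: total corner-gray = 76735  → 47.5959 mm³


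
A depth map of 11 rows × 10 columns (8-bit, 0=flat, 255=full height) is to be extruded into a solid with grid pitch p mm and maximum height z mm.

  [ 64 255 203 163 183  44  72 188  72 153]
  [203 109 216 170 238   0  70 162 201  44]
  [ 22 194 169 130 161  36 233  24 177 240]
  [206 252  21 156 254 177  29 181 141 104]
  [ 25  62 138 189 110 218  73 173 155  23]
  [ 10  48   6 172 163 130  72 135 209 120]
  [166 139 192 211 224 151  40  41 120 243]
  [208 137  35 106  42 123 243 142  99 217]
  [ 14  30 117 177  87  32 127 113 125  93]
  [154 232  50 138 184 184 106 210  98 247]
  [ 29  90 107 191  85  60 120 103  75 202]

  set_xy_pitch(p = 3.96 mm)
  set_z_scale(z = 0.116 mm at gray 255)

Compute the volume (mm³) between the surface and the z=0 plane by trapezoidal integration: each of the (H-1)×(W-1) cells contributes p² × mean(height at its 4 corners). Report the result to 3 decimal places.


height_mm = gray/255 × 0.116; cell vol = 3.96² × mean(4 corners)
unit = 3.96² × 0.116 / (4×255) = 0.0017834 mm³ per gray-sum
row 0: Σ corner-gray over 9 cells = 5156  → 9.1952
row 1: Σ corner-gray over 9 cells = 5089  → 9.0757
row 2: Σ corner-gray over 9 cells = 5242  → 9.3486
row 3: Σ corner-gray over 9 cells = 5016  → 8.9455
row 4: Σ corner-gray over 9 cells = 4284  → 7.6401
row 5: Σ corner-gray over 9 cells = 4645  → 8.2839
row 6: Σ corner-gray over 9 cells = 4924  → 8.7815
row 7: Σ corner-gray over 9 cells = 4002  → 7.1372
row 8: Σ corner-gray over 9 cells = 4528  → 8.0752
row 9: Σ corner-gray over 9 cells = 4698  → 8.3784
Σ rows: total corner-gray = 47584  → 84.8612 mm³

84.861


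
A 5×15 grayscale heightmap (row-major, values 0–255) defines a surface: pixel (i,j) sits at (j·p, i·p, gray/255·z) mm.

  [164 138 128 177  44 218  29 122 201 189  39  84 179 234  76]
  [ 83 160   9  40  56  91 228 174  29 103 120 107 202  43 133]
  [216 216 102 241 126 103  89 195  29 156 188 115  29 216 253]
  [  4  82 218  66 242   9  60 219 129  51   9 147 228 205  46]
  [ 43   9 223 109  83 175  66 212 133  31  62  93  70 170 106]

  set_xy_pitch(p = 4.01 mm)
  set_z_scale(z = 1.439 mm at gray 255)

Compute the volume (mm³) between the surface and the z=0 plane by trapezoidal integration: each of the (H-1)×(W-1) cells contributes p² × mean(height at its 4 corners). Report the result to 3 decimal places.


626.643

height_mm = gray/255 × 1.439; cell vol = 4.01² × mean(4 corners)
unit = 4.01² × 1.439 / (4×255) = 0.0226856 mm³ per gray-sum
row 0: Σ corner-gray over 14 cells = 6744  → 152.9914
row 1: Σ corner-gray over 14 cells = 7019  → 159.2299
row 2: Σ corner-gray over 14 cells = 7459  → 169.2115
row 3: Σ corner-gray over 14 cells = 6401  → 145.2102
Σ rows: total corner-gray = 27623  → 626.6430 mm³


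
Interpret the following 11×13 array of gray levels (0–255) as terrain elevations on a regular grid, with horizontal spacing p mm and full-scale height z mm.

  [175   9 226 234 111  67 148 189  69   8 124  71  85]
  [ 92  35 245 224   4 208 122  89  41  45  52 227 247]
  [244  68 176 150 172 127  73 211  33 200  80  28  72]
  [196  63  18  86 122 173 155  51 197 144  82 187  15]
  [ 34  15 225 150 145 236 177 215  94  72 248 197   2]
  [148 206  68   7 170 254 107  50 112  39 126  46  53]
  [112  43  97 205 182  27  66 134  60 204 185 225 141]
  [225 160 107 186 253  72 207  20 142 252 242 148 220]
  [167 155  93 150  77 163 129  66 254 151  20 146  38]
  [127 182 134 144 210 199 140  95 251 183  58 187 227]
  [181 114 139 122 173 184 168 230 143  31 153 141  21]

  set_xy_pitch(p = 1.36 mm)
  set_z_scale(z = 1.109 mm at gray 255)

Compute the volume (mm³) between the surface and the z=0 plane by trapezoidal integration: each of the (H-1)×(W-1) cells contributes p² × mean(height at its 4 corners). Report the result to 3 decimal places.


height_mm = gray/255 × 1.109; cell vol = 1.36² × mean(4 corners)
unit = 1.36² × 1.109 / (4×255) = 0.00201099 mm³ per gray-sum
row 0: Σ corner-gray over 12 cells = 5695  → 11.4526
row 1: Σ corner-gray over 12 cells = 5875  → 11.8145
row 2: Σ corner-gray over 12 cells = 5719  → 11.5008
row 3: Σ corner-gray over 12 cells = 6351  → 12.7718
row 4: Σ corner-gray over 12 cells = 6155  → 12.3776
row 5: Σ corner-gray over 12 cells = 5680  → 11.4224
row 6: Σ corner-gray over 12 cells = 7132  → 14.3424
row 7: Σ corner-gray over 12 cells = 7036  → 14.1493
row 8: Σ corner-gray over 12 cells = 6933  → 13.9422
row 9: Σ corner-gray over 12 cells = 7318  → 14.7164
Σ rows: total corner-gray = 63894  → 128.4900 mm³

128.490


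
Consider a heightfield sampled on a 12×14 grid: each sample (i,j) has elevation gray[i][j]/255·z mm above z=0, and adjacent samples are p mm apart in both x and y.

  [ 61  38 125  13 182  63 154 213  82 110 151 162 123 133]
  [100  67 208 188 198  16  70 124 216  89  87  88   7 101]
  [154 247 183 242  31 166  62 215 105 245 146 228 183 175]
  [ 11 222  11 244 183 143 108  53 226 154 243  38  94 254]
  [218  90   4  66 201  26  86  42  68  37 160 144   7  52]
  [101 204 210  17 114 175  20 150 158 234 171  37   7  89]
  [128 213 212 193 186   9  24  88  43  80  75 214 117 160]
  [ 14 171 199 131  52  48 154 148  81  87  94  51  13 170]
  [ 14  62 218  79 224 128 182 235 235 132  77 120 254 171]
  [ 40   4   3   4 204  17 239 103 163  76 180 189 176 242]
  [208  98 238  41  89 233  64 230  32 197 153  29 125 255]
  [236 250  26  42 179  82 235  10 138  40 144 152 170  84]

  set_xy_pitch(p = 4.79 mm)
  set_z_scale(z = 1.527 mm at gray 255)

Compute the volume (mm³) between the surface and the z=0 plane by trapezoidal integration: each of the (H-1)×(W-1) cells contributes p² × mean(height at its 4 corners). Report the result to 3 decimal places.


2469.394

height_mm = gray/255 × 1.527; cell vol = 4.79² × mean(4 corners)
unit = 4.79² × 1.527 / (4×255) = 0.0343487 mm³ per gray-sum
row 0: Σ corner-gray over 13 cells = 5943  → 204.1341
row 1: Σ corner-gray over 13 cells = 7352  → 252.5314
row 2: Σ corner-gray over 13 cells = 8138  → 279.5295
row 3: Σ corner-gray over 13 cells = 5835  → 200.4245
row 4: Σ corner-gray over 13 cells = 5316  → 182.5975
row 5: Σ corner-gray over 13 cells = 6380  → 219.1445
row 6: Σ corner-gray over 13 cells = 5838  → 200.5275
row 7: Σ corner-gray over 13 cells = 6719  → 230.7887
row 8: Σ corner-gray over 13 cells = 7075  → 243.0168
row 9: Σ corner-gray over 13 cells = 6519  → 223.9190
row 10: Σ corner-gray over 13 cells = 6777  → 232.7809
Σ rows: total corner-gray = 71892  → 2469.3944 mm³
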